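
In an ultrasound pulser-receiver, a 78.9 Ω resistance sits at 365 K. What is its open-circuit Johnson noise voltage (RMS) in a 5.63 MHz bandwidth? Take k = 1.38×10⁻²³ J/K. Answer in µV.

V_n = √(4kTRB)
4kTRB = 4 × 1.38×10⁻²³ × 365 × 7.89×10¹ × 5.63×10⁶ = 8.95×10⁻¹² V²
V_n = √(8.95×10⁻¹²) = 2.99×10⁻⁶ V = 2.99 µV

2.99 µV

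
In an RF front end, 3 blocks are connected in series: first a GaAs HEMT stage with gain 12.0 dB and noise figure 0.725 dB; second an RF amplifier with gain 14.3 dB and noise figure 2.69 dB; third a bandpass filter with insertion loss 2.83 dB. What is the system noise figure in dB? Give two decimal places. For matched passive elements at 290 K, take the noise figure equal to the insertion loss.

0.93 dB

Convert to linear (a loss of L dB is a gain of −L dB): F_i = 10^(NF_i/10), G_i = 10^(G_i,dB/10)
  Stage 1: F_1 = 10^(0.725/10) = 1.182, G_1 = 10^(12.0/10) = 15.85
  Stage 2: F_2 = 10^(2.69/10) = 1.858, G_2 = 10^(14.3/10) = 26.92
  Stage 3: F_3 = 10^(2.83/10) = 1.919, G_3 = 10^(−2.83/10) = 0.5212
Friis cascade:
  F = 1.182 + (1.858 − 1)/15.85 + (1.919 − 1)/426.6 = 1.238
NF = 10 log₁₀(1.238) = 0.93 dB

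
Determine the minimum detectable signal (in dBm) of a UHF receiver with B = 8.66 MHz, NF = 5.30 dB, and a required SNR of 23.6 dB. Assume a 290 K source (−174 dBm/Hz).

−75.7 dBm

Sensitivity = −174 + 10 log₁₀(B) + NF + SNR_min
= −174 + 69.38 + 5.30 + 23.6
= −75.72 dBm → −75.7 dBm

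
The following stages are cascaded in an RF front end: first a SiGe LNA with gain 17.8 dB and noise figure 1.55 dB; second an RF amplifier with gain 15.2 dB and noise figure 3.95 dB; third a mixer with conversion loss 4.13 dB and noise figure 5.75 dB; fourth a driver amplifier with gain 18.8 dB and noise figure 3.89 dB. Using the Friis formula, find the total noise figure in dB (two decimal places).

Convert to linear (a loss of L dB is a gain of −L dB): F_i = 10^(NF_i/10), G_i = 10^(G_i,dB/10)
  Stage 1: F_1 = 10^(1.55/10) = 1.429, G_1 = 10^(17.8/10) = 60.26
  Stage 2: F_2 = 10^(3.95/10) = 2.483, G_2 = 10^(15.2/10) = 33.11
  Stage 3: F_3 = 10^(5.75/10) = 3.758, G_3 = 10^(−4.13/10) = 0.3864
  Stage 4: F_4 = 10^(3.89/10) = 2.449, G_4 = 10^(18.8/10) = 75.86
Friis cascade:
  F = 1.429 + (2.483 − 1)/60.26 + (3.758 − 1)/1995 + (2.449 − 1)/770.9 = 1.457
NF = 10 log₁₀(1.457) = 1.63 dB

1.63 dB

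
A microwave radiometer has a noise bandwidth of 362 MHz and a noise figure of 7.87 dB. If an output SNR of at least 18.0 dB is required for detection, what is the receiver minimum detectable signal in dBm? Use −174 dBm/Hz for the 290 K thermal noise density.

Sensitivity = −174 + 10 log₁₀(B) + NF + SNR_min
= −174 + 85.59 + 7.87 + 18.0
= −62.54 dBm → −62.5 dBm

−62.5 dBm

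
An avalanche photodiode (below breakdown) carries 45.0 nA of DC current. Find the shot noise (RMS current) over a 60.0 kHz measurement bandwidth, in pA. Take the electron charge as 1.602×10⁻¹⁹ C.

29.4 pA

I_n = √(2qI·B)
2qI·B = 2 × 1.602×10⁻¹⁹ × 4.50×10⁻⁸ × 6.00×10⁴ = 8.65×10⁻²² A²
I_n = √(8.65×10⁻²²) = 2.94×10⁻¹¹ A = 29.4 pA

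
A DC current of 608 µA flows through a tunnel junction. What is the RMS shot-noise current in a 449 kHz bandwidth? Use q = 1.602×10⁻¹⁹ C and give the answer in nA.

I_n = √(2qI·B)
2qI·B = 2 × 1.602×10⁻¹⁹ × 6.08×10⁻⁴ × 4.49×10⁵ = 8.75×10⁻¹⁷ A²
I_n = √(8.75×10⁻¹⁷) = 9.35×10⁻⁹ A = 9.35 nA

9.35 nA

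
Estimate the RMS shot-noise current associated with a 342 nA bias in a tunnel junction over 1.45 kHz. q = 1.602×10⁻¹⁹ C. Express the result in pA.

I_n = √(2qI·B)
2qI·B = 2 × 1.602×10⁻¹⁹ × 3.42×10⁻⁷ × 1.45×10³ = 1.59×10⁻²² A²
I_n = √(1.59×10⁻²²) = 1.26×10⁻¹¹ A = 12.6 pA

12.6 pA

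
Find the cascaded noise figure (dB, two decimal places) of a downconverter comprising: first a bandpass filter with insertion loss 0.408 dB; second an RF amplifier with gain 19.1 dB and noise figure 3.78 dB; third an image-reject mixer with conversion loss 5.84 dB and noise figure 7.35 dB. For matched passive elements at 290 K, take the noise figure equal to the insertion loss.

4.29 dB

Convert to linear (a loss of L dB is a gain of −L dB): F_i = 10^(NF_i/10), G_i = 10^(G_i,dB/10)
  Stage 1: F_1 = 10^(0.408/10) = 1.098, G_1 = 10^(−0.408/10) = 0.9103
  Stage 2: F_2 = 10^(3.78/10) = 2.388, G_2 = 10^(19.1/10) = 81.28
  Stage 3: F_3 = 10^(7.35/10) = 5.433, G_3 = 10^(−5.84/10) = 0.2606
Friis cascade:
  F = 1.098 + (2.388 − 1)/0.9103 + (5.433 − 1)/73.99 = 2.683
NF = 10 log₁₀(2.683) = 4.29 dB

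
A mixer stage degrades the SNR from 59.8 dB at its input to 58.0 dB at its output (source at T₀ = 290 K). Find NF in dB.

NF (dB) = SNR_in(dB) − SNR_out(dB) when the source is at T₀
NF = 59.8 − 58.0 = 1.8 dB

1.8 dB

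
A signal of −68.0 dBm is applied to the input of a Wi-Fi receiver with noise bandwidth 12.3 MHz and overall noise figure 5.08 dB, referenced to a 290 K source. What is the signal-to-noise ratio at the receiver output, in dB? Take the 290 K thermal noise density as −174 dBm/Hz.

30.0 dB

Noise floor: N = −174 + 10 log₁₀(B) + NF
10 log₁₀(1.23×10⁷) = 70.9 dB
N = −174 + 70.9 + 5.08 = −98.02 dBm
SNR = P_sig − N = −68.0 − (−98.02) = 30.02 dB → 30.0 dB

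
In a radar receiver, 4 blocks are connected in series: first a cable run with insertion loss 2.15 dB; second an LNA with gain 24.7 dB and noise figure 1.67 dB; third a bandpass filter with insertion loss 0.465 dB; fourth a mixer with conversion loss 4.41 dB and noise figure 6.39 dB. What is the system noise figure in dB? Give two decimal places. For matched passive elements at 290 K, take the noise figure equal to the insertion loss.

Convert to linear (a loss of L dB is a gain of −L dB): F_i = 10^(NF_i/10), G_i = 10^(G_i,dB/10)
  Stage 1: F_1 = 10^(2.15/10) = 1.641, G_1 = 10^(−2.15/10) = 0.6095
  Stage 2: F_2 = 10^(1.67/10) = 1.469, G_2 = 10^(24.7/10) = 295.1
  Stage 3: F_3 = 10^(0.465/10) = 1.113, G_3 = 10^(−0.465/10) = 0.8985
  Stage 4: F_4 = 10^(6.39/10) = 4.355, G_4 = 10^(−4.41/10) = 0.3622
Friis cascade:
  F = 1.641 + (1.469 − 1)/0.6095 + (1.113 − 1)/179.9 + (4.355 − 1)/161.6 = 2.431
NF = 10 log₁₀(2.431) = 3.86 dB

3.86 dB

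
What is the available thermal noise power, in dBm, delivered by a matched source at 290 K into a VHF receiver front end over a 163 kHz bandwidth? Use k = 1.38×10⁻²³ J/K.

−121.9 dBm

P_n = kTB = 1.38×10⁻²³ × 290 × 1.63×10⁵ = 6.52×10⁻¹⁶ W
In dBm: 10 log₁₀(6.52×10⁻¹⁶ / 10⁻³) = −121.9 dBm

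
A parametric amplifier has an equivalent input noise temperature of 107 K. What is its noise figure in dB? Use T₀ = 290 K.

F = 1 + T_e/T₀ = 1 + 107/290 = 1.36897
NF = 10 log₁₀(1.36897) = 1.36 dB

1.36 dB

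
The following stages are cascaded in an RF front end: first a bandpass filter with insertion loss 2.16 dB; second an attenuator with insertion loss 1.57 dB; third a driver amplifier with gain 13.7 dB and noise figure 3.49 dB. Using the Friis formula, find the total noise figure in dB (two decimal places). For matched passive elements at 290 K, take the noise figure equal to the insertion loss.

Convert to linear (a loss of L dB is a gain of −L dB): F_i = 10^(NF_i/10), G_i = 10^(G_i,dB/10)
  Stage 1: F_1 = 10^(2.16/10) = 1.644, G_1 = 10^(−2.16/10) = 0.6081
  Stage 2: F_2 = 10^(1.57/10) = 1.435, G_2 = 10^(−1.57/10) = 0.6966
  Stage 3: F_3 = 10^(3.49/10) = 2.234, G_3 = 10^(13.7/10) = 23.44
Friis cascade:
  F = 1.644 + (1.435 − 1)/0.6081 + (2.234 − 1)/0.4236 = 5.272
NF = 10 log₁₀(5.272) = 7.22 dB

7.22 dB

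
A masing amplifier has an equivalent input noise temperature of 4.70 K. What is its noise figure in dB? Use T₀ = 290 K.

F = 1 + T_e/T₀ = 1 + 4.70/290 = 1.01621
NF = 10 log₁₀(1.01621) = 0.070 dB

0.070 dB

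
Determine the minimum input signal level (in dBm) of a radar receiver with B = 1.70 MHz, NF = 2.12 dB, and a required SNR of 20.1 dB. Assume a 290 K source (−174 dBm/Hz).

−89.5 dBm

Sensitivity = −174 + 10 log₁₀(B) + NF + SNR_min
= −174 + 62.3 + 2.12 + 20.1
= −89.48 dBm → −89.5 dBm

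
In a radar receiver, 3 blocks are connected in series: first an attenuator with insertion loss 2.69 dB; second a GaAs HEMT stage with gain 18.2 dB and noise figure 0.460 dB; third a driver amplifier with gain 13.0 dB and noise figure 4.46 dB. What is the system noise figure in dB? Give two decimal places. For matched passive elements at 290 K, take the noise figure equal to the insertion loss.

3.25 dB

Convert to linear (a loss of L dB is a gain of −L dB): F_i = 10^(NF_i/10), G_i = 10^(G_i,dB/10)
  Stage 1: F_1 = 10^(2.69/10) = 1.858, G_1 = 10^(−2.69/10) = 0.5383
  Stage 2: F_2 = 10^(0.460/10) = 1.112, G_2 = 10^(18.2/10) = 66.07
  Stage 3: F_3 = 10^(4.46/10) = 2.793, G_3 = 10^(13.0/10) = 19.95
Friis cascade:
  F = 1.858 + (1.112 − 1)/0.5383 + (2.793 − 1)/35.56 = 2.116
NF = 10 log₁₀(2.116) = 3.25 dB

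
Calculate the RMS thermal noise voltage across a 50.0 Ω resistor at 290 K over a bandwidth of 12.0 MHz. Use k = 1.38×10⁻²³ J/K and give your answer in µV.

V_n = √(4kTRB)
4kTRB = 4 × 1.38×10⁻²³ × 290 × 5.00×10¹ × 1.20×10⁷ = 9.60×10⁻¹² V²
V_n = √(9.60×10⁻¹²) = 3.10×10⁻⁶ V = 3.10 µV

3.10 µV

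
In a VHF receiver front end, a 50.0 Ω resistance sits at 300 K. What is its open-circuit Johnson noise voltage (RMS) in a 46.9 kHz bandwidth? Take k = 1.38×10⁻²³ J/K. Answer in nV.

V_n = √(4kTRB)
4kTRB = 4 × 1.38×10⁻²³ × 300 × 5.00×10¹ × 4.69×10⁴ = 3.88×10⁻¹⁴ V²
V_n = √(3.88×10⁻¹⁴) = 1.97×10⁻⁷ V = 197 nV

197 nV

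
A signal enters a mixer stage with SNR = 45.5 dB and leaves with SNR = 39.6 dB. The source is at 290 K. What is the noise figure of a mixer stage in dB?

NF (dB) = SNR_in(dB) − SNR_out(dB) when the source is at T₀
NF = 45.5 − 39.6 = 5.9 dB

5.9 dB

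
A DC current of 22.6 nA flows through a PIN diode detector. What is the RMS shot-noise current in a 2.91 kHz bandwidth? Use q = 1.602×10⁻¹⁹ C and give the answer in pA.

I_n = √(2qI·B)
2qI·B = 2 × 1.602×10⁻¹⁹ × 2.26×10⁻⁸ × 2.91×10³ = 2.11×10⁻²³ A²
I_n = √(2.11×10⁻²³) = 4.59×10⁻¹² A = 4.59 pA

4.59 pA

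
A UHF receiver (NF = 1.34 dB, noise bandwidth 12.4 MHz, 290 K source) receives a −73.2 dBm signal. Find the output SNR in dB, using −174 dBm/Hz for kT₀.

28.5 dB

Noise floor: N = −174 + 10 log₁₀(B) + NF
10 log₁₀(1.24×10⁷) = 70.93 dB
N = −174 + 70.93 + 1.34 = −101.73 dBm
SNR = P_sig − N = −73.2 − (−101.73) = 28.53 dB → 28.5 dB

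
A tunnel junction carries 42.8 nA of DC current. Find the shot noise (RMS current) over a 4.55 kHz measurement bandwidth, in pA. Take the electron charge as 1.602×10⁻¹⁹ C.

I_n = √(2qI·B)
2qI·B = 2 × 1.602×10⁻¹⁹ × 4.28×10⁻⁸ × 4.55×10³ = 6.24×10⁻²³ A²
I_n = √(6.24×10⁻²³) = 7.90×10⁻¹² A = 7.90 pA

7.90 pA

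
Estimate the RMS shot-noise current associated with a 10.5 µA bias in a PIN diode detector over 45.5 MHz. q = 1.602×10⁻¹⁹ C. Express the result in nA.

12.4 nA

I_n = √(2qI·B)
2qI·B = 2 × 1.602×10⁻¹⁹ × 1.05×10⁻⁵ × 4.55×10⁷ = 1.53×10⁻¹⁶ A²
I_n = √(1.53×10⁻¹⁶) = 1.24×10⁻⁸ A = 12.4 nA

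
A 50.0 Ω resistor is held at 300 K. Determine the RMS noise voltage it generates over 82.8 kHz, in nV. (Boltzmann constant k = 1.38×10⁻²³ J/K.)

262 nV

V_n = √(4kTRB)
4kTRB = 4 × 1.38×10⁻²³ × 300 × 5.00×10¹ × 8.28×10⁴ = 6.86×10⁻¹⁴ V²
V_n = √(6.86×10⁻¹⁴) = 2.62×10⁻⁷ V = 262 nV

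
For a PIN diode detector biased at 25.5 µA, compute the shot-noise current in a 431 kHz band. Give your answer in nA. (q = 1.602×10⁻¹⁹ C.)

I_n = √(2qI·B)
2qI·B = 2 × 1.602×10⁻¹⁹ × 2.55×10⁻⁵ × 4.31×10⁵ = 3.52×10⁻¹⁸ A²
I_n = √(3.52×10⁻¹⁸) = 1.88×10⁻⁹ A = 1.88 nA

1.88 nA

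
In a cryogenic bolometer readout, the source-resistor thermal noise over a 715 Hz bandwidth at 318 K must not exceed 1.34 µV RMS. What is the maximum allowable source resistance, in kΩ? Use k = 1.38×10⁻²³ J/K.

Johnson–Nyquist: V_n = √(4kTRB) ⇒ R = V_n² / (4kTB)
4kTB = 4 × 1.38×10⁻²³ × 318 × 7.15×10² = 1.26×10⁻¹⁷
R = (1.34×10⁻⁶)² / 1.26×10⁻¹⁷ = 1.43×10⁵ Ω = 143 kΩ

143 kΩ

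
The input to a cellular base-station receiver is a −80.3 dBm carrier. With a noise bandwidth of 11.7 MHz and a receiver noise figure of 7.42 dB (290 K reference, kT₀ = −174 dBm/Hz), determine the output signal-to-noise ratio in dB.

Noise floor: N = −174 + 10 log₁₀(B) + NF
10 log₁₀(1.17×10⁷) = 70.68 dB
N = −174 + 70.68 + 7.42 = −95.90 dBm
SNR = P_sig − N = −80.3 − (−95.90) = 15.60 dB → 15.6 dB

15.6 dB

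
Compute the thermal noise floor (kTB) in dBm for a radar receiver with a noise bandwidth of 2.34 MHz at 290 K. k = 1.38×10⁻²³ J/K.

−110.3 dBm

P_n = kTB = 1.38×10⁻²³ × 290 × 2.34×10⁶ = 9.36×10⁻¹⁵ W
In dBm: 10 log₁₀(9.36×10⁻¹⁵ / 10⁻³) = −110.3 dBm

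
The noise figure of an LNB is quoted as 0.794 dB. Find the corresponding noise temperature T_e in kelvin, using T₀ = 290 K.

58.2 K

F = 10^(0.794/10) = 1.2006
T_e = (F − 1)·T₀ = (1.2006 − 1) × 290 = 58.2 K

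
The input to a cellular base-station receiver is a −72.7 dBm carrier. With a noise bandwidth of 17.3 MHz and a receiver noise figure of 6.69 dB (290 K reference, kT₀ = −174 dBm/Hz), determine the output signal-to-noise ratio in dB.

Noise floor: N = −174 + 10 log₁₀(B) + NF
10 log₁₀(1.73×10⁷) = 72.38 dB
N = −174 + 72.38 + 6.69 = −94.93 dBm
SNR = P_sig − N = −72.7 − (−94.93) = 22.23 dB → 22.2 dB

22.2 dB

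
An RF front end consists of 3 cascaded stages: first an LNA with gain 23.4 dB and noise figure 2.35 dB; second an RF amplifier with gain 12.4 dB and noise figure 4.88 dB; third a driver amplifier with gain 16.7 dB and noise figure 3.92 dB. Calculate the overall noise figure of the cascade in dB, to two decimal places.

Convert to linear (a loss of L dB is a gain of −L dB): F_i = 10^(NF_i/10), G_i = 10^(G_i,dB/10)
  Stage 1: F_1 = 10^(2.35/10) = 1.718, G_1 = 10^(23.4/10) = 218.8
  Stage 2: F_2 = 10^(4.88/10) = 3.076, G_2 = 10^(12.4/10) = 17.38
  Stage 3: F_3 = 10^(3.92/10) = 2.466, G_3 = 10^(16.7/10) = 46.77
Friis cascade:
  F = 1.718 + (3.076 − 1)/218.8 + (2.466 − 1)/3802 = 1.728
NF = 10 log₁₀(1.728) = 2.37 dB

2.37 dB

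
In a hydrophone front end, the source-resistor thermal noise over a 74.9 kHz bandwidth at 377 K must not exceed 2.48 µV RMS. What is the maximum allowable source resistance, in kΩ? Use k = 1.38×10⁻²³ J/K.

3.95 kΩ

Johnson–Nyquist: V_n = √(4kTRB) ⇒ R = V_n² / (4kTB)
4kTB = 4 × 1.38×10⁻²³ × 377 × 7.49×10⁴ = 1.56×10⁻¹⁵
R = (2.48×10⁻⁶)² / 1.56×10⁻¹⁵ = 3.95×10³ Ω = 3.95 kΩ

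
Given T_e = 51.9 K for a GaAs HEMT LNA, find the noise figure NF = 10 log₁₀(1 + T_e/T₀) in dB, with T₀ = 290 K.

F = 1 + T_e/T₀ = 1 + 51.9/290 = 1.17897
NF = 10 log₁₀(1.17897) = 0.715 dB

0.715 dB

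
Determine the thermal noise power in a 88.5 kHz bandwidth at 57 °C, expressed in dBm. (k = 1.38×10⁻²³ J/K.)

T = 57 °C + 273.15 = 330.15 K
P_n = kTB = 1.38×10⁻²³ × 330.15 × 8.85×10⁴ = 4.03×10⁻¹⁶ W
In dBm: 10 log₁₀(4.03×10⁻¹⁶ / 10⁻³) = −123.9 dBm

−123.9 dBm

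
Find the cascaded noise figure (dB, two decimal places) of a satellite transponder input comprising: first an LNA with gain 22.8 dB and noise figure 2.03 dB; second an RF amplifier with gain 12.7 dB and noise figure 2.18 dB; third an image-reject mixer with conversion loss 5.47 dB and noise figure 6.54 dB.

Convert to linear (a loss of L dB is a gain of −L dB): F_i = 10^(NF_i/10), G_i = 10^(G_i,dB/10)
  Stage 1: F_1 = 10^(2.03/10) = 1.596, G_1 = 10^(22.8/10) = 190.5
  Stage 2: F_2 = 10^(2.18/10) = 1.652, G_2 = 10^(12.7/10) = 18.62
  Stage 3: F_3 = 10^(6.54/10) = 4.508, G_3 = 10^(−5.47/10) = 0.2838
Friis cascade:
  F = 1.596 + (1.652 − 1)/190.5 + (4.508 − 1)/3548 = 1.600
NF = 10 log₁₀(1.600) = 2.04 dB

2.04 dB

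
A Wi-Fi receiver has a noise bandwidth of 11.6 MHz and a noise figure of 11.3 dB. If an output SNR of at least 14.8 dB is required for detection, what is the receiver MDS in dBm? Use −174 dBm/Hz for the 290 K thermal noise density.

Sensitivity = −174 + 10 log₁₀(B) + NF + SNR_min
= −174 + 70.64 + 11.3 + 14.8
= −77.26 dBm → −77.3 dBm

−77.3 dBm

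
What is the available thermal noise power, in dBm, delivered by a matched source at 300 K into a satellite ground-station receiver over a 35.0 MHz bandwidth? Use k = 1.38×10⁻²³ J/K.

P_n = kTB = 1.38×10⁻²³ × 300 × 3.50×10⁷ = 1.45×10⁻¹³ W
In dBm: 10 log₁₀(1.45×10⁻¹³ / 10⁻³) = −98.4 dBm

−98.4 dBm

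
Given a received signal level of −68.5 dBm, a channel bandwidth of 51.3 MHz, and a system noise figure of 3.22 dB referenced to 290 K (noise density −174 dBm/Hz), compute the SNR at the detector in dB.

25.2 dB

Noise floor: N = −174 + 10 log₁₀(B) + NF
10 log₁₀(5.13×10⁷) = 77.1 dB
N = −174 + 77.1 + 3.22 = −93.68 dBm
SNR = P_sig − N = −68.5 − (−93.68) = 25.18 dB → 25.2 dB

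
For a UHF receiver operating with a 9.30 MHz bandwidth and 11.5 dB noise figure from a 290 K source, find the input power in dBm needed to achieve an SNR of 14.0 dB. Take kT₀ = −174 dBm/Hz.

−78.8 dBm

Sensitivity = −174 + 10 log₁₀(B) + NF + SNR_min
= −174 + 69.68 + 11.5 + 14.0
= −78.82 dBm → −78.8 dBm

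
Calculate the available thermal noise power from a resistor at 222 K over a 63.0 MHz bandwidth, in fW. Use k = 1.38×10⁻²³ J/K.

P_n = kTB = 1.38×10⁻²³ × 222 × 6.30×10⁷ = 1.93×10⁻¹³ W = 193 fW

193 fW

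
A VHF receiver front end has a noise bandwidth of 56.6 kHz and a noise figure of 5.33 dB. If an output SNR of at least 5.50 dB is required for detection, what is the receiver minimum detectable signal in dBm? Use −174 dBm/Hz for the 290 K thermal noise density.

Sensitivity = −174 + 10 log₁₀(B) + NF + SNR_min
= −174 + 47.53 + 5.33 + 5.50
= −115.64 dBm → −115.6 dBm

−115.6 dBm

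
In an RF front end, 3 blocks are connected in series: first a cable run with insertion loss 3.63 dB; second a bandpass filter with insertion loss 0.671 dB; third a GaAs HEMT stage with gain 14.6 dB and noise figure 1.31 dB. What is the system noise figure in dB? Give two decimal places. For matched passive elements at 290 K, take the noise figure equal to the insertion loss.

Convert to linear (a loss of L dB is a gain of −L dB): F_i = 10^(NF_i/10), G_i = 10^(G_i,dB/10)
  Stage 1: F_1 = 10^(3.63/10) = 2.307, G_1 = 10^(−3.63/10) = 0.4335
  Stage 2: F_2 = 10^(0.671/10) = 1.167, G_2 = 10^(−0.671/10) = 0.8568
  Stage 3: F_3 = 10^(1.31/10) = 1.352, G_3 = 10^(14.6/10) = 28.84
Friis cascade:
  F = 2.307 + (1.167 − 1)/0.4335 + (1.352 − 1)/0.3714 = 3.640
NF = 10 log₁₀(3.640) = 5.61 dB

5.61 dB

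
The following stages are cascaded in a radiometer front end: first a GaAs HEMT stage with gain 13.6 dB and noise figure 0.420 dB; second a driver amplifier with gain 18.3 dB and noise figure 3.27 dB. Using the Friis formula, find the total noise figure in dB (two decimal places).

Convert to linear (a loss of L dB is a gain of −L dB): F_i = 10^(NF_i/10), G_i = 10^(G_i,dB/10)
  Stage 1: F_1 = 10^(0.420/10) = 1.102, G_1 = 10^(13.6/10) = 22.91
  Stage 2: F_2 = 10^(3.27/10) = 2.123, G_2 = 10^(18.3/10) = 67.61
Friis cascade:
  F = 1.102 + (2.123 − 1)/22.91 = 1.151
NF = 10 log₁₀(1.151) = 0.61 dB

0.61 dB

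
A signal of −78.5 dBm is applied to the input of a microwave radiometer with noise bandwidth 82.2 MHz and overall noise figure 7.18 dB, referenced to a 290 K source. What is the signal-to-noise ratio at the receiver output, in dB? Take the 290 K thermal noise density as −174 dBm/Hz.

9.2 dB

Noise floor: N = −174 + 10 log₁₀(B) + NF
10 log₁₀(8.22×10⁷) = 79.15 dB
N = −174 + 79.15 + 7.18 = −87.67 dBm
SNR = P_sig − N = −78.5 − (−87.67) = 9.17 dB → 9.2 dB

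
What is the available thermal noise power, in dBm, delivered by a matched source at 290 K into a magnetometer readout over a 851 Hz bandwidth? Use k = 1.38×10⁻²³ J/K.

P_n = kTB = 1.38×10⁻²³ × 290 × 8.51×10² = 3.41×10⁻¹⁸ W
In dBm: 10 log₁₀(3.41×10⁻¹⁸ / 10⁻³) = −144.7 dBm

−144.7 dBm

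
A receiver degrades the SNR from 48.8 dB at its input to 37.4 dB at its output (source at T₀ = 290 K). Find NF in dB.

11.4 dB

NF (dB) = SNR_in(dB) − SNR_out(dB) when the source is at T₀
NF = 48.8 − 37.4 = 11.4 dB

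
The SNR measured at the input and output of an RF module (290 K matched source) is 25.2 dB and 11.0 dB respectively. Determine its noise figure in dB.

14.2 dB

NF (dB) = SNR_in(dB) − SNR_out(dB) when the source is at T₀
NF = 25.2 − 11.0 = 14.2 dB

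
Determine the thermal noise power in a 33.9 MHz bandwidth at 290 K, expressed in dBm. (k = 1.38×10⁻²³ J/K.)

−98.7 dBm

P_n = kTB = 1.38×10⁻²³ × 290 × 3.39×10⁷ = 1.36×10⁻¹³ W
In dBm: 10 log₁₀(1.36×10⁻¹³ / 10⁻³) = −98.7 dBm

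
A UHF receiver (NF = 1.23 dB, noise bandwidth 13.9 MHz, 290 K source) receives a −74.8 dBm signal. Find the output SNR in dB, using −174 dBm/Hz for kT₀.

Noise floor: N = −174 + 10 log₁₀(B) + NF
10 log₁₀(1.39×10⁷) = 71.43 dB
N = −174 + 71.43 + 1.23 = −101.34 dBm
SNR = P_sig − N = −74.8 − (−101.34) = 26.54 dB → 26.5 dB

26.5 dB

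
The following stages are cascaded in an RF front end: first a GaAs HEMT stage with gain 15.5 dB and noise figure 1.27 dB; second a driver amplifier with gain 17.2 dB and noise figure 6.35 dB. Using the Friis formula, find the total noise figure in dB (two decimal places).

Convert to linear (a loss of L dB is a gain of −L dB): F_i = 10^(NF_i/10), G_i = 10^(G_i,dB/10)
  Stage 1: F_1 = 10^(1.27/10) = 1.340, G_1 = 10^(15.5/10) = 35.48
  Stage 2: F_2 = 10^(6.35/10) = 4.315, G_2 = 10^(17.2/10) = 52.48
Friis cascade:
  F = 1.340 + (4.315 − 1)/35.48 = 1.433
NF = 10 log₁₀(1.433) = 1.56 dB

1.56 dB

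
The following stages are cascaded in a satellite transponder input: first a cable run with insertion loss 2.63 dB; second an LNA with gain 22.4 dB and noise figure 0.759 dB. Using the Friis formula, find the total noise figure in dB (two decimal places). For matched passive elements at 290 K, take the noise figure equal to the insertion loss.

Convert to linear (a loss of L dB is a gain of −L dB): F_i = 10^(NF_i/10), G_i = 10^(G_i,dB/10)
  Stage 1: F_1 = 10^(2.63/10) = 1.832, G_1 = 10^(−2.63/10) = 0.5458
  Stage 2: F_2 = 10^(0.759/10) = 1.191, G_2 = 10^(22.4/10) = 173.8
Friis cascade:
  F = 1.832 + (1.191 − 1)/0.5458 = 2.182
NF = 10 log₁₀(2.182) = 3.39 dB

3.39 dB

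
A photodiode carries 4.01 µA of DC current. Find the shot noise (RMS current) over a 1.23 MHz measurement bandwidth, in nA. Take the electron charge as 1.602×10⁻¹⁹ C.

1.26 nA

I_n = √(2qI·B)
2qI·B = 2 × 1.602×10⁻¹⁹ × 4.01×10⁻⁶ × 1.23×10⁶ = 1.58×10⁻¹⁸ A²
I_n = √(1.58×10⁻¹⁸) = 1.26×10⁻⁹ A = 1.26 nA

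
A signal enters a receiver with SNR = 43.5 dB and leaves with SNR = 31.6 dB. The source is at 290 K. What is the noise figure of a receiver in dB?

11.9 dB

NF (dB) = SNR_in(dB) − SNR_out(dB) when the source is at T₀
NF = 43.5 − 31.6 = 11.9 dB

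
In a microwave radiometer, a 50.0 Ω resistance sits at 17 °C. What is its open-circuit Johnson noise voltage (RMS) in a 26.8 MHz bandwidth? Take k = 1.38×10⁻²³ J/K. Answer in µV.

4.63 µV

T = 17 °C + 273.15 = 290.15 K
V_n = √(4kTRB)
4kTRB = 4 × 1.38×10⁻²³ × 290.15 × 5.00×10¹ × 2.68×10⁷ = 2.15×10⁻¹¹ V²
V_n = √(2.15×10⁻¹¹) = 4.63×10⁻⁶ V = 4.63 µV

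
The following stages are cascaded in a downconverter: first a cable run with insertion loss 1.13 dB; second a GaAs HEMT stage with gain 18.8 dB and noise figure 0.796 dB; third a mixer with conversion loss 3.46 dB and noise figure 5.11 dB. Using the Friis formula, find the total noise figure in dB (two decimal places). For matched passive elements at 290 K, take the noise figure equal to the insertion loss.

Convert to linear (a loss of L dB is a gain of −L dB): F_i = 10^(NF_i/10), G_i = 10^(G_i,dB/10)
  Stage 1: F_1 = 10^(1.13/10) = 1.297, G_1 = 10^(−1.13/10) = 0.7709
  Stage 2: F_2 = 10^(0.796/10) = 1.201, G_2 = 10^(18.8/10) = 75.86
  Stage 3: F_3 = 10^(5.11/10) = 3.243, G_3 = 10^(−3.46/10) = 0.4508
Friis cascade:
  F = 1.297 + (1.201 − 1)/0.7709 + (3.243 − 1)/58.48 = 1.596
NF = 10 log₁₀(1.596) = 2.03 dB

2.03 dB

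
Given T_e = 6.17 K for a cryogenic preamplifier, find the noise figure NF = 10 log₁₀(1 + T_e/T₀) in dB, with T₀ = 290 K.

0.091 dB

F = 1 + T_e/T₀ = 1 + 6.17/290 = 1.02128
NF = 10 log₁₀(1.02128) = 0.091 dB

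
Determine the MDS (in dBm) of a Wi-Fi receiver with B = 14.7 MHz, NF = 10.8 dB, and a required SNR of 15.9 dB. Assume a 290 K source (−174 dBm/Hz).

Sensitivity = −174 + 10 log₁₀(B) + NF + SNR_min
= −174 + 71.67 + 10.8 + 15.9
= −75.63 dBm → −75.6 dBm

−75.6 dBm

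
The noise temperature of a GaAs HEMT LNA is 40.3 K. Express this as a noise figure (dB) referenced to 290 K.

F = 1 + T_e/T₀ = 1 + 40.3/290 = 1.13897
NF = 10 log₁₀(1.13897) = 0.565 dB

0.565 dB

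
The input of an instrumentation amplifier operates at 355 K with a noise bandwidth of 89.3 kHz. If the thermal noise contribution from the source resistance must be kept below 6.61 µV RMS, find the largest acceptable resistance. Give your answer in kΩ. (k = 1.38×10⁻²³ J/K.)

Johnson–Nyquist: V_n = √(4kTRB) ⇒ R = V_n² / (4kTB)
4kTB = 4 × 1.38×10⁻²³ × 355 × 8.93×10⁴ = 1.75×10⁻¹⁵
R = (6.61×10⁻⁶)² / 1.75×10⁻¹⁵ = 2.50×10⁴ Ω = 25.0 kΩ

25.0 kΩ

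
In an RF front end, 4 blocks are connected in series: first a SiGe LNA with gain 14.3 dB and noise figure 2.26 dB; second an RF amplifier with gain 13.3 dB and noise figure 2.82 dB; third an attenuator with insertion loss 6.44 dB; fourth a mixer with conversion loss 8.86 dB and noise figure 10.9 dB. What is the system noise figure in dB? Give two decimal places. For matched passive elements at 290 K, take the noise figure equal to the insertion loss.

2.57 dB

Convert to linear (a loss of L dB is a gain of −L dB): F_i = 10^(NF_i/10), G_i = 10^(G_i,dB/10)
  Stage 1: F_1 = 10^(2.26/10) = 1.683, G_1 = 10^(14.3/10) = 26.92
  Stage 2: F_2 = 10^(2.82/10) = 1.914, G_2 = 10^(13.3/10) = 21.38
  Stage 3: F_3 = 10^(6.44/10) = 4.406, G_3 = 10^(−6.44/10) = 0.2270
  Stage 4: F_4 = 10^(10.9/10) = 12.30, G_4 = 10^(−8.86/10) = 0.1300
Friis cascade:
  F = 1.683 + (1.914 − 1)/26.92 + (4.406 − 1)/575.4 + (12.30 − 1)/130.6 = 1.809
NF = 10 log₁₀(1.809) = 2.57 dB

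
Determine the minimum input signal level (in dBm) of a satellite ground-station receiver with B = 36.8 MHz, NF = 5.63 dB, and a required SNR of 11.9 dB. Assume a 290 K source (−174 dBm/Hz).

−80.8 dBm

Sensitivity = −174 + 10 log₁₀(B) + NF + SNR_min
= −174 + 75.66 + 5.63 + 11.9
= −80.81 dBm → −80.8 dBm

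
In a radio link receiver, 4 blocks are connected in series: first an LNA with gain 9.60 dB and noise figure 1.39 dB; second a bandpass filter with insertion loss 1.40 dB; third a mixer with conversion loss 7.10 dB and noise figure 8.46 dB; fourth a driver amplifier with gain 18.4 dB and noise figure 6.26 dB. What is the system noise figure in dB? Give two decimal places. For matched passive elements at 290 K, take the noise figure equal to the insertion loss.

6.84 dB

Convert to linear (a loss of L dB is a gain of −L dB): F_i = 10^(NF_i/10), G_i = 10^(G_i,dB/10)
  Stage 1: F_1 = 10^(1.39/10) = 1.377, G_1 = 10^(9.60/10) = 9.120
  Stage 2: F_2 = 10^(1.40/10) = 1.380, G_2 = 10^(−1.40/10) = 0.7244
  Stage 3: F_3 = 10^(8.46/10) = 7.015, G_3 = 10^(−7.10/10) = 0.1950
  Stage 4: F_4 = 10^(6.26/10) = 4.227, G_4 = 10^(18.4/10) = 69.18
Friis cascade:
  F = 1.377 + (1.380 − 1)/9.120 + (7.015 − 1)/6.607 + (4.227 − 1)/1.288 = 4.834
NF = 10 log₁₀(4.834) = 6.84 dB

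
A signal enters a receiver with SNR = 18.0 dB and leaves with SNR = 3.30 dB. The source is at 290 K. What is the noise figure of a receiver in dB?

NF (dB) = SNR_in(dB) − SNR_out(dB) when the source is at T₀
NF = 18.0 − 3.30 = 14.70 dB

14.70 dB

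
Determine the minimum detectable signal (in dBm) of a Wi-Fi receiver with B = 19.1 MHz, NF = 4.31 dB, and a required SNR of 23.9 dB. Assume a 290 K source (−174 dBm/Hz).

−73.0 dBm

Sensitivity = −174 + 10 log₁₀(B) + NF + SNR_min
= −174 + 72.81 + 4.31 + 23.9
= −72.98 dBm → −73.0 dBm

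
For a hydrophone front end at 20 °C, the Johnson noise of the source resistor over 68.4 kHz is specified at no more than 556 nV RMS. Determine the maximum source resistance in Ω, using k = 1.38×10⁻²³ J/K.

279 Ω

T = 20 °C + 273.15 = 293.15 K
Johnson–Nyquist: V_n = √(4kTRB) ⇒ R = V_n² / (4kTB)
4kTB = 4 × 1.38×10⁻²³ × 293.15 × 6.84×10⁴ = 1.11×10⁻¹⁵
R = (5.56×10⁻⁷)² / 1.11×10⁻¹⁵ = 2.79×10² Ω = 279 Ω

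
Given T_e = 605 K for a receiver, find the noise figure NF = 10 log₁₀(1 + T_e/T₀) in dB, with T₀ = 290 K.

4.89 dB

F = 1 + T_e/T₀ = 1 + 605/290 = 3.08621
NF = 10 log₁₀(3.08621) = 4.89 dB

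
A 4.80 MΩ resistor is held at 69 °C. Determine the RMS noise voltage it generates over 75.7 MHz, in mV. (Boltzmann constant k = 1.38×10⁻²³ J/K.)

2.62 mV

T = 69 °C + 273.15 = 342.15 K
V_n = √(4kTRB)
4kTRB = 4 × 1.38×10⁻²³ × 342.15 × 4.80×10⁶ × 7.57×10⁷ = 6.86×10⁻⁶ V²
V_n = √(6.86×10⁻⁶) = 2.62×10⁻³ V = 2.62 mV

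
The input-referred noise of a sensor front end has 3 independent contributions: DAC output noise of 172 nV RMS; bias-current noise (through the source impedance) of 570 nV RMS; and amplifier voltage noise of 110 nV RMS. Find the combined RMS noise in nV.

605 nV

Uncorrelated sources add in power (mean-square): V_tot = √(ΣV_i²)
V_tot = √[(1.72×10⁻⁷)² + (5.70×10⁻⁷)² + (1.10×10⁻⁷)²] = 6.05×10⁻⁷ V = 605 nV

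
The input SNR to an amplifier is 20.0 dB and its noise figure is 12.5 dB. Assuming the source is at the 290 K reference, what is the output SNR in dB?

7.5 dB

By definition F = SNR_in/SNR_out, so in dB: SNR_out = SNR_in − NF
SNR_out = 20.0 − 12.5 = 7.5 dB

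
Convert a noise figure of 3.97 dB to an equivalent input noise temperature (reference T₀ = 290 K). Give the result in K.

F = 10^(3.97/10) = 2.49459
T_e = (F − 1)·T₀ = (2.49459 − 1) × 290 = 433 K

433 K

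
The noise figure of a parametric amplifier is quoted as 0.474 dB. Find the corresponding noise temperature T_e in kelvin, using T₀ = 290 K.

F = 10^(0.474/10) = 1.11532
T_e = (F − 1)·T₀ = (1.11532 − 1) × 290 = 33.4 K

33.4 K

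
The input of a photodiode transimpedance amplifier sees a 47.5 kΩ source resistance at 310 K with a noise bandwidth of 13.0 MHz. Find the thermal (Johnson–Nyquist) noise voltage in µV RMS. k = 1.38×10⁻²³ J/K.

V_n = √(4kTRB)
4kTRB = 4 × 1.38×10⁻²³ × 310 × 4.75×10⁴ × 1.30×10⁷ = 1.06×10⁻⁸ V²
V_n = √(1.06×10⁻⁸) = 1.03×10⁻⁴ V = 103 µV

103 µV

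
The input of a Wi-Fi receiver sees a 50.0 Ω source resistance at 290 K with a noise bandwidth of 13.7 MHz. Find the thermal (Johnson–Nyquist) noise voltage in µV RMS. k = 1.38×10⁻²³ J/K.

V_n = √(4kTRB)
4kTRB = 4 × 1.38×10⁻²³ × 290 × 5.00×10¹ × 1.37×10⁷ = 1.10×10⁻¹¹ V²
V_n = √(1.10×10⁻¹¹) = 3.31×10⁻⁶ V = 3.31 µV

3.31 µV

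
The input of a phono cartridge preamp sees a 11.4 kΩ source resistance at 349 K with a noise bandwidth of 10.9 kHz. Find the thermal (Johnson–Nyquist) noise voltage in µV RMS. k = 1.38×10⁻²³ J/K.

V_n = √(4kTRB)
4kTRB = 4 × 1.38×10⁻²³ × 349 × 1.14×10⁴ × 1.09×10⁴ = 2.39×10⁻¹² V²
V_n = √(2.39×10⁻¹²) = 1.55×10⁻⁶ V = 1.55 µV

1.55 µV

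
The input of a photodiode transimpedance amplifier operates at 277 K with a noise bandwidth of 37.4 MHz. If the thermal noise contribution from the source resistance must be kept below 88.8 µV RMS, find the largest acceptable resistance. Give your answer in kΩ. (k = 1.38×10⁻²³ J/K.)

13.8 kΩ

Johnson–Nyquist: V_n = √(4kTRB) ⇒ R = V_n² / (4kTB)
4kTB = 4 × 1.38×10⁻²³ × 277 × 3.74×10⁷ = 5.72×10⁻¹³
R = (8.88×10⁻⁵)² / 5.72×10⁻¹³ = 1.38×10⁴ Ω = 13.8 kΩ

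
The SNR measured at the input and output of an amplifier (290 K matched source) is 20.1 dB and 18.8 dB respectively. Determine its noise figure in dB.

1.3 dB

NF (dB) = SNR_in(dB) − SNR_out(dB) when the source is at T₀
NF = 20.1 − 18.8 = 1.3 dB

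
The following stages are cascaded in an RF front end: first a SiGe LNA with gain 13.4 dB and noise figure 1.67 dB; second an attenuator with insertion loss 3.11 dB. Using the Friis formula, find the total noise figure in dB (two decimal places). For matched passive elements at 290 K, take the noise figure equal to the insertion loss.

Convert to linear (a loss of L dB is a gain of −L dB): F_i = 10^(NF_i/10), G_i = 10^(G_i,dB/10)
  Stage 1: F_1 = 10^(1.67/10) = 1.469, G_1 = 10^(13.4/10) = 21.88
  Stage 2: F_2 = 10^(3.11/10) = 2.046, G_2 = 10^(−3.11/10) = 0.4887
Friis cascade:
  F = 1.469 + (2.046 − 1)/21.88 = 1.517
NF = 10 log₁₀(1.517) = 1.81 dB

1.81 dB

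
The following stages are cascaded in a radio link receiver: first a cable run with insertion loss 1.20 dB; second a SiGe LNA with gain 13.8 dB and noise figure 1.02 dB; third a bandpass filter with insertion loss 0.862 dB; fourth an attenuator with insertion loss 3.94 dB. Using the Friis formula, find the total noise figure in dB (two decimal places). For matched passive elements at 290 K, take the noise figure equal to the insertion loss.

Convert to linear (a loss of L dB is a gain of −L dB): F_i = 10^(NF_i/10), G_i = 10^(G_i,dB/10)
  Stage 1: F_1 = 10^(1.20/10) = 1.318, G_1 = 10^(−1.20/10) = 0.7586
  Stage 2: F_2 = 10^(1.02/10) = 1.265, G_2 = 10^(13.8/10) = 23.99
  Stage 3: F_3 = 10^(0.862/10) = 1.220, G_3 = 10^(−0.862/10) = 0.8200
  Stage 4: F_4 = 10^(3.94/10) = 2.477, G_4 = 10^(−3.94/10) = 0.4036
Friis cascade:
  F = 1.318 + (1.265 − 1)/0.7586 + (1.220 − 1)/18.20 + (2.477 − 1)/14.92 = 1.778
NF = 10 log₁₀(1.778) = 2.50 dB

2.50 dB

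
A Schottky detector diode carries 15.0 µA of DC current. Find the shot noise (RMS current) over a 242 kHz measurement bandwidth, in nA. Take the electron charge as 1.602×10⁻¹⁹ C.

I_n = √(2qI·B)
2qI·B = 2 × 1.602×10⁻¹⁹ × 1.50×10⁻⁵ × 2.42×10⁵ = 1.16×10⁻¹⁸ A²
I_n = √(1.16×10⁻¹⁸) = 1.08×10⁻⁹ A = 1.08 nA

1.08 nA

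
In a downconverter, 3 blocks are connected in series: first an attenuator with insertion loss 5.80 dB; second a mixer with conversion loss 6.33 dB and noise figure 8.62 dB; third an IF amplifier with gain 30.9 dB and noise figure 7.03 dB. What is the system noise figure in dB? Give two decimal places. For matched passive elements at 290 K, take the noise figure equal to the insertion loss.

19.72 dB

Convert to linear (a loss of L dB is a gain of −L dB): F_i = 10^(NF_i/10), G_i = 10^(G_i,dB/10)
  Stage 1: F_1 = 10^(5.80/10) = 3.802, G_1 = 10^(−5.80/10) = 0.2630
  Stage 2: F_2 = 10^(8.62/10) = 7.278, G_2 = 10^(−6.33/10) = 0.2328
  Stage 3: F_3 = 10^(7.03/10) = 5.047, G_3 = 10^(30.9/10) = 1230
Friis cascade:
  F = 3.802 + (7.278 − 1)/0.2630 + (5.047 − 1)/0.06124 = 93.75
NF = 10 log₁₀(93.75) = 19.72 dB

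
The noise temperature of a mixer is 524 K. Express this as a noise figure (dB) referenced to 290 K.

4.48 dB

F = 1 + T_e/T₀ = 1 + 524/290 = 2.8069
NF = 10 log₁₀(2.8069) = 4.48 dB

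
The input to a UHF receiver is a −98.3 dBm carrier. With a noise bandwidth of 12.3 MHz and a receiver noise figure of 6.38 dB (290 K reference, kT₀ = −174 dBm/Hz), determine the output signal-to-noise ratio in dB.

−1.6 dB

Noise floor: N = −174 + 10 log₁₀(B) + NF
10 log₁₀(1.23×10⁷) = 70.9 dB
N = −174 + 70.9 + 6.38 = −96.72 dBm
SNR = P_sig − N = −98.3 − (−96.72) = −1.58 dB → −1.6 dB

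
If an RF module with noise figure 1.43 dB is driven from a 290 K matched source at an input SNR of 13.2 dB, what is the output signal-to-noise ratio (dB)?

By definition F = SNR_in/SNR_out, so in dB: SNR_out = SNR_in − NF
SNR_out = 13.2 − 1.43 = 11.77 dB

11.77 dB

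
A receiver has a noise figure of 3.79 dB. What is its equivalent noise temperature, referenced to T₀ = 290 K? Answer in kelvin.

F = 10^(3.79/10) = 2.39332
T_e = (F − 1)·T₀ = (2.39332 − 1) × 290 = 404 K

404 K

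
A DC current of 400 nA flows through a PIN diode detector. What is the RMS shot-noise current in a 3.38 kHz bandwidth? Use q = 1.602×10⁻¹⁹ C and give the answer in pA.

I_n = √(2qI·B)
2qI·B = 2 × 1.602×10⁻¹⁹ × 4.00×10⁻⁷ × 3.38×10³ = 4.33×10⁻²² A²
I_n = √(4.33×10⁻²²) = 2.08×10⁻¹¹ A = 20.8 pA

20.8 pA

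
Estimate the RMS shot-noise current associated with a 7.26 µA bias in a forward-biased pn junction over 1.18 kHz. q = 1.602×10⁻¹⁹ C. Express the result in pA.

I_n = √(2qI·B)
2qI·B = 2 × 1.602×10⁻¹⁹ × 7.26×10⁻⁶ × 1.18×10³ = 2.74×10⁻²¹ A²
I_n = √(2.74×10⁻²¹) = 5.24×10⁻¹¹ A = 52.4 pA

52.4 pA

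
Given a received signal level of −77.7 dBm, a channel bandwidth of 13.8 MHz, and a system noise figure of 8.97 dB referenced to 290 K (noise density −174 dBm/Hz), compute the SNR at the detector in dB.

15.9 dB

Noise floor: N = −174 + 10 log₁₀(B) + NF
10 log₁₀(1.38×10⁷) = 71.4 dB
N = −174 + 71.4 + 8.97 = −93.63 dBm
SNR = P_sig − N = −77.7 − (−93.63) = 15.93 dB → 15.9 dB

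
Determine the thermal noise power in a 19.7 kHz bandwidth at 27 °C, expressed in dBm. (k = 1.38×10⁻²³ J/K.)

−130.9 dBm

T = 27 °C + 273.15 = 300.15 K
P_n = kTB = 1.38×10⁻²³ × 300.15 × 1.97×10⁴ = 8.16×10⁻¹⁷ W
In dBm: 10 log₁₀(8.16×10⁻¹⁷ / 10⁻³) = −130.9 dBm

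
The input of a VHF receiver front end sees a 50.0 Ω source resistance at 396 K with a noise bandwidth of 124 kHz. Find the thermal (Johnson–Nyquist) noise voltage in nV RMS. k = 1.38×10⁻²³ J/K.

368 nV

V_n = √(4kTRB)
4kTRB = 4 × 1.38×10⁻²³ × 396 × 5.00×10¹ × 1.24×10⁵ = 1.36×10⁻¹³ V²
V_n = √(1.36×10⁻¹³) = 3.68×10⁻⁷ V = 368 nV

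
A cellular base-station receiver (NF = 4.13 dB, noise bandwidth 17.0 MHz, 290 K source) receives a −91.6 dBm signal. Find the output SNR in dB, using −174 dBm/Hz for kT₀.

Noise floor: N = −174 + 10 log₁₀(B) + NF
10 log₁₀(1.70×10⁷) = 72.3 dB
N = −174 + 72.3 + 4.13 = −97.57 dBm
SNR = P_sig − N = −91.6 − (−97.57) = 5.97 dB → 6.0 dB

6.0 dB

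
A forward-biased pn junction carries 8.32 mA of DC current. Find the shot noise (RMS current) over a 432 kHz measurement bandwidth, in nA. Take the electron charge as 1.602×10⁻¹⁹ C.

I_n = √(2qI·B)
2qI·B = 2 × 1.602×10⁻¹⁹ × 8.32×10⁻³ × 4.32×10⁵ = 1.15×10⁻¹⁵ A²
I_n = √(1.15×10⁻¹⁵) = 3.39×10⁻⁸ A = 33.9 nA

33.9 nA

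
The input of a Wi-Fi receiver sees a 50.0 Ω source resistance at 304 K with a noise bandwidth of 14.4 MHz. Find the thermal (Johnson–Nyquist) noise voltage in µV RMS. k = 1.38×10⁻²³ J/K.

3.48 µV

V_n = √(4kTRB)
4kTRB = 4 × 1.38×10⁻²³ × 304 × 5.00×10¹ × 1.44×10⁷ = 1.21×10⁻¹¹ V²
V_n = √(1.21×10⁻¹¹) = 3.48×10⁻⁶ V = 3.48 µV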